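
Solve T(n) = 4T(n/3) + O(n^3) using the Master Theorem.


a=4, b=3, c=3. log_3(4)=1.262 < c=3. Case 3: O(n^c) = O(n^3)
Complexity: O(n^3)


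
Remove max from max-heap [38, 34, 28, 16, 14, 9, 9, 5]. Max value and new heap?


Max = 38
Replace root with last, heapify down
Resulting heap: [34, 16, 28, 5, 14, 9, 9]


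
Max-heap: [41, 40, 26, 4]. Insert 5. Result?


Append 5: [41, 40, 26, 4, 5]
Bubble up: no swaps needed
Result: [41, 40, 26, 4, 5]


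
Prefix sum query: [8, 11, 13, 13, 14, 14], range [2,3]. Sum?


Prefix sums: [0, 8, 19, 32, 45, 59, 73]
Sum[2..3] = prefix[4] - prefix[2] = 45 - 19 = 26


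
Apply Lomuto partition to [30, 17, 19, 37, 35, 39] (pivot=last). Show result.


Elements <= 39 go left of pivot.
Result: [30, 17, 19, 37, 35, 39], pivot at index 5


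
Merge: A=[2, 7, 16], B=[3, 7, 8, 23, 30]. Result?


Compare heads, take smaller each step.
Merged: [2, 3, 7, 7, 8, 16, 23, 30]


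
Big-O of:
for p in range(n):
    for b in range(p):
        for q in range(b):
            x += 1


Per nesting level: O(n) * O(n) [triangular over p] * O(n) [triangular over b] = O(n^3)
Complexity: O(n^3)


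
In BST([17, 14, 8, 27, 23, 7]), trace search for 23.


BST root = 17
Search for 23: compare at each node
Path: [17, 27, 23]


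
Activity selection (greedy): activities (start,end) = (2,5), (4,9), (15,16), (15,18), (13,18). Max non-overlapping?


Greedy: pick earliest-ending, then skip overlaps.
Selected (2 activities): [(2, 5), (15, 16)]


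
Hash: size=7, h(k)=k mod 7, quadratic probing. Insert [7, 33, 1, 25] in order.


Insertions: 7->slot 0; 33->slot 5; 1->slot 1; 25->slot 4
Table: [7, 1, None, None, 25, 33, None]


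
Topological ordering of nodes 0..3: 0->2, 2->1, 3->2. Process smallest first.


Kahn's algorithm, process smallest node first
Order: [0, 3, 2, 1]


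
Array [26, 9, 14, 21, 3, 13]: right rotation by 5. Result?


Right rotate by 5: [9, 14, 21, 3, 13, 26]


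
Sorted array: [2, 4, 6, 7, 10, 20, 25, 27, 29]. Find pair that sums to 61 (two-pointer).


Two pointers: lo=0, hi=8
No pair sums to 61


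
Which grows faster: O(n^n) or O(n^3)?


cubic grows slower than n^n
O(n^3) is asymptotically smaller; O(n^n) grows faster


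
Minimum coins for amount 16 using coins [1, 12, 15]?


dp[0]=0; dp[i]=1+min(dp[i-c] for c in coins)
...dp[11]=11, dp[12]=1, dp[13]=2, dp[14]=3, dp[15]=1, dp[16]=2
Minimum coins for 16 = 2


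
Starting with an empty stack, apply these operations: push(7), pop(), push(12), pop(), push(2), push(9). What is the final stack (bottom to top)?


push(7) -> [7]
pop() returns 7 -> []
push(12) -> [12]
pop() returns 12 -> []
push(2) -> [2]
push(9) -> [2, 9]
Final stack (bottom to top): [2, 9]


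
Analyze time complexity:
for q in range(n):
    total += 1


Per nesting level: O(n) = O(n)
Complexity: O(n)


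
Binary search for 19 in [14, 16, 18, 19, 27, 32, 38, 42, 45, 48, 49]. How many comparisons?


Search for 19:
[0,10] mid=5 arr[5]=32
[0,4] mid=2 arr[2]=18
[3,4] mid=3 arr[3]=19
Total: 3 comparisons


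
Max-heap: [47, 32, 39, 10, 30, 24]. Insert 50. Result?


Append 50: [47, 32, 39, 10, 30, 24, 50]
Bubble up: swap idx 6(50) with idx 2(39); swap idx 2(50) with idx 0(47)
Result: [50, 32, 47, 10, 30, 24, 39]


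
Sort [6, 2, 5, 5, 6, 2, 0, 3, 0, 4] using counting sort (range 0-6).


Count array: [2, 0, 2, 1, 1, 2, 2]
Reconstruct: [0, 0, 2, 2, 3, 4, 5, 5, 6, 6]


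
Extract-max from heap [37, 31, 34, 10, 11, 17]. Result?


Max = 37
Replace root with last, heapify down
Resulting heap: [34, 31, 17, 10, 11]


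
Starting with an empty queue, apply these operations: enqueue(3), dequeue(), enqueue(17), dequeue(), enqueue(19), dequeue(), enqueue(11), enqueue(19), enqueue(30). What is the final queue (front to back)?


enqueue(3) -> [3]
dequeue() returns 3 -> []
enqueue(17) -> [17]
dequeue() returns 17 -> []
enqueue(19) -> [19]
dequeue() returns 19 -> []
enqueue(11) -> [11]
enqueue(19) -> [11, 19]
enqueue(30) -> [11, 19, 30]
Final queue (front to back): [11, 19, 30]


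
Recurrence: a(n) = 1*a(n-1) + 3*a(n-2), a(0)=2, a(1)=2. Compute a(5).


Build bottom-up:
...a(3)=14, a(4)=38, a(5)=1*38+3*14=80


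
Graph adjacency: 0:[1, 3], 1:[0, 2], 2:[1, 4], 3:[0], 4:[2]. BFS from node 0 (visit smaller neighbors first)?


BFS queue: start with [0]
Visit order: [0, 1, 3, 2, 4]


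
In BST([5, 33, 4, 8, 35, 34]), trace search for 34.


BST root = 5
Search for 34: compare at each node
Path: [5, 33, 35, 34]


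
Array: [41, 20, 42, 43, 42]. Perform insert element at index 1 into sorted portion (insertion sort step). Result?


After one pass: [20, 41, 42, 43, 42]


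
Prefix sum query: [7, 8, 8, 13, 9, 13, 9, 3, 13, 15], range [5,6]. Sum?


Prefix sums: [0, 7, 15, 23, 36, 45, 58, 67, 70, 83, 98]
Sum[5..6] = prefix[7] - prefix[5] = 67 - 45 = 22


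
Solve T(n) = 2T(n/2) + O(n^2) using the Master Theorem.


a=2, b=2, c=2. log_2(2)=1 < c=2. Case 3: O(n^c) = O(n^2)
Complexity: O(n^2)


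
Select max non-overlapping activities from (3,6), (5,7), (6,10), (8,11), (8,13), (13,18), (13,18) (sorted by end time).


Greedy: pick earliest-ending, then skip overlaps.
Selected (3 activities): [(3, 6), (6, 10), (13, 18)]


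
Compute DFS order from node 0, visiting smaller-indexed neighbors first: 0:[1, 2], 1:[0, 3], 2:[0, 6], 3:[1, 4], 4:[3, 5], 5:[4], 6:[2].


DFS stack-based: start with [0]
Visit order: [0, 1, 3, 4, 5, 2, 6]


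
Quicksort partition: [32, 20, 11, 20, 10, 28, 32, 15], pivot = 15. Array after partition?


Elements <= 15 go left of pivot.
Result: [11, 10, 15, 20, 20, 28, 32, 32], pivot at index 2


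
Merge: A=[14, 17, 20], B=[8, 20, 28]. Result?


Compare heads, take smaller each step.
Merged: [8, 14, 17, 20, 20, 28]


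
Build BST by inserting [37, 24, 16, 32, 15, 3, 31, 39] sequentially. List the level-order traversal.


Root = 37; build tree by BST insertion.
Level-Order traversal: [37, 24, 39, 16, 32, 15, 31, 3]


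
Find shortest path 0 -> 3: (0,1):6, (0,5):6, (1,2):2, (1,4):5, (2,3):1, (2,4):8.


Dijkstra from 0:
Distances: {0: 0, 1: 6, 2: 8, 3: 9, 4: 11, 5: 6}
Shortest distance to 3 = 9, path = [0, 1, 2, 3]


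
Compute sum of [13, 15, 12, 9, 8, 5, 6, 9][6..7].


Prefix sums: [0, 13, 28, 40, 49, 57, 62, 68, 77]
Sum[6..7] = prefix[8] - prefix[6] = 77 - 62 = 15


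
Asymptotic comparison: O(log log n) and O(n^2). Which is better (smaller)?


double-logarithmic grows slower than quadratic
O(log log n) is asymptotically smaller; O(n^2) grows faster


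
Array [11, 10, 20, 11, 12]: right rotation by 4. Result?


Right rotate by 4: [10, 20, 11, 12, 11]


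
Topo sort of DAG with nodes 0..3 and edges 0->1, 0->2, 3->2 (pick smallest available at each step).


Kahn's algorithm, process smallest node first
Order: [0, 1, 3, 2]


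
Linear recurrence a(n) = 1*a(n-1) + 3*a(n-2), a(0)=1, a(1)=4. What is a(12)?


Build bottom-up:
...a(10)=6160, a(11)=14209, a(12)=1*14209+3*6160=32689


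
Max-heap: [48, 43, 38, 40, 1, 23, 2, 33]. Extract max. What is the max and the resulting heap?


Max = 48
Replace root with last, heapify down
Resulting heap: [43, 40, 38, 33, 1, 23, 2]


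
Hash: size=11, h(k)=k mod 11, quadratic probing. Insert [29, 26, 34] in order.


Insertions: 29->slot 7; 26->slot 4; 34->slot 1
Table: [None, 34, None, None, 26, None, None, 29, None, None, None]


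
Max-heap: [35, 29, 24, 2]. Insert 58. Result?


Append 58: [35, 29, 24, 2, 58]
Bubble up: swap idx 4(58) with idx 1(29); swap idx 1(58) with idx 0(35)
Result: [58, 35, 24, 2, 29]


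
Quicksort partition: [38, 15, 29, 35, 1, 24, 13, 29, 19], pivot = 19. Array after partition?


Elements <= 19 go left of pivot.
Result: [15, 1, 13, 19, 38, 24, 29, 29, 35], pivot at index 3


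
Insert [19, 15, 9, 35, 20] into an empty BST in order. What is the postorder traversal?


Root = 19; build tree by BST insertion.
Postorder traversal: [9, 15, 20, 35, 19]


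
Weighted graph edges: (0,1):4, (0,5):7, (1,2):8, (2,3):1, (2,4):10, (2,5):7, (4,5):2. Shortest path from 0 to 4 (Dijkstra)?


Dijkstra from 0:
Distances: {0: 0, 1: 4, 2: 12, 3: 13, 4: 9, 5: 7}
Shortest distance to 4 = 9, path = [0, 5, 4]


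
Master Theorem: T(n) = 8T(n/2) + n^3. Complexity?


a=8, b=2, c=3. log_2(8)=3 = c=3. Case 2: O(n^c log n) = O(n^3 log n)
Complexity: O(n^3 log n)


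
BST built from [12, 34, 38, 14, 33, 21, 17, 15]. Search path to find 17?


BST root = 12
Search for 17: compare at each node
Path: [12, 34, 14, 33, 21, 17]


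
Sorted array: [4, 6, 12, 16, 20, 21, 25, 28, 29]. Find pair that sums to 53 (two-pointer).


Two pointers: lo=0, hi=8
Found pair: (25, 28) summing to 53


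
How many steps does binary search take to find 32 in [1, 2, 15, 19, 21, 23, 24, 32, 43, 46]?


Search for 32:
[0,9] mid=4 arr[4]=21
[5,9] mid=7 arr[7]=32
Total: 2 comparisons


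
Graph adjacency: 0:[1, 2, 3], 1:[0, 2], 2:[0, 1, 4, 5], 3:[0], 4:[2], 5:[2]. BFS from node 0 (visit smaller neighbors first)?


BFS queue: start with [0]
Visit order: [0, 1, 2, 3, 4, 5]


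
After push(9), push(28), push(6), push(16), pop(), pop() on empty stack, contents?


push(9) -> [9]
push(28) -> [9, 28]
push(6) -> [9, 28, 6]
push(16) -> [9, 28, 6, 16]
pop() returns 16 -> [9, 28, 6]
pop() returns 6 -> [9, 28]
Final stack (bottom to top): [9, 28]


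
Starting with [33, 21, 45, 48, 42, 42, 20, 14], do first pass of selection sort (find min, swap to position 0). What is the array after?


After one pass: [14, 21, 45, 48, 42, 42, 20, 33]


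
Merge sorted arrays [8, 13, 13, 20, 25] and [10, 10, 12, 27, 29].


Compare heads, take smaller each step.
Merged: [8, 10, 10, 12, 13, 13, 20, 25, 27, 29]


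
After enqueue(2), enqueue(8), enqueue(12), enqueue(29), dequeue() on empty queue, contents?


enqueue(2) -> [2]
enqueue(8) -> [2, 8]
enqueue(12) -> [2, 8, 12]
enqueue(29) -> [2, 8, 12, 29]
dequeue() returns 2 -> [8, 12, 29]
Final queue (front to back): [8, 12, 29]


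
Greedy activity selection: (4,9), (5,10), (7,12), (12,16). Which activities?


Greedy: pick earliest-ending, then skip overlaps.
Selected (2 activities): [(4, 9), (12, 16)]


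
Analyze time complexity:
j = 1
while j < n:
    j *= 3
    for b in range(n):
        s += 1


Per nesting level: O(log n) * O(n) = O(n log n)
Complexity: O(n log n)


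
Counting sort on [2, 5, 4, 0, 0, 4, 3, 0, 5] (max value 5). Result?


Count array: [3, 0, 1, 1, 2, 2]
Reconstruct: [0, 0, 0, 2, 3, 4, 4, 5, 5]


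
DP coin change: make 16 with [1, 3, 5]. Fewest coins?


dp[0]=0; dp[i]=1+min(dp[i-c] for c in coins)
...dp[11]=3, dp[12]=4, dp[13]=3, dp[14]=4, dp[15]=3, dp[16]=4
Minimum coins for 16 = 4


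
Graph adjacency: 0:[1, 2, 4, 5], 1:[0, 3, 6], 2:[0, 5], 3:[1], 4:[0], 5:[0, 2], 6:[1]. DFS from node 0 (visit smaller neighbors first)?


DFS stack-based: start with [0]
Visit order: [0, 1, 3, 6, 2, 5, 4]


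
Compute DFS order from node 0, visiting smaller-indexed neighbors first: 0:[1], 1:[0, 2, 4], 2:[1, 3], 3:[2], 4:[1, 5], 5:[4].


DFS stack-based: start with [0]
Visit order: [0, 1, 2, 3, 4, 5]


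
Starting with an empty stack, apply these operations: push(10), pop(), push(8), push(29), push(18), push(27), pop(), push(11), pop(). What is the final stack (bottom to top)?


push(10) -> [10]
pop() returns 10 -> []
push(8) -> [8]
push(29) -> [8, 29]
push(18) -> [8, 29, 18]
push(27) -> [8, 29, 18, 27]
pop() returns 27 -> [8, 29, 18]
push(11) -> [8, 29, 18, 11]
pop() returns 11 -> [8, 29, 18]
Final stack (bottom to top): [8, 29, 18]


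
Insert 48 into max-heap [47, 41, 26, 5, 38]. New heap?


Append 48: [47, 41, 26, 5, 38, 48]
Bubble up: swap idx 5(48) with idx 2(26); swap idx 2(48) with idx 0(47)
Result: [48, 41, 47, 5, 38, 26]


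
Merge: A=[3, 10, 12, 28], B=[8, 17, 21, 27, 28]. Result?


Compare heads, take smaller each step.
Merged: [3, 8, 10, 12, 17, 21, 27, 28, 28]


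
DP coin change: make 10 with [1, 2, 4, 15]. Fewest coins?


dp[0]=0; dp[i]=1+min(dp[i-c] for c in coins)
...dp[5]=2, dp[6]=2, dp[7]=3, dp[8]=2, dp[9]=3, dp[10]=3
Minimum coins for 10 = 3


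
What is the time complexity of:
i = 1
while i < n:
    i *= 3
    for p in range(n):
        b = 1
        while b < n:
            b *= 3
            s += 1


Per nesting level: O(log n) * O(n) * O(log n) = O(n (log n)^2)
Complexity: O(n (log n)^2)


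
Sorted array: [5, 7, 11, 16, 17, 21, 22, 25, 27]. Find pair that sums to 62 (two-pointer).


Two pointers: lo=0, hi=8
No pair sums to 62


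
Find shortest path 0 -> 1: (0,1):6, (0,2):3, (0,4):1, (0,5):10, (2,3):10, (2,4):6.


Dijkstra from 0:
Distances: {0: 0, 1: 6, 2: 3, 3: 13, 4: 1, 5: 10}
Shortest distance to 1 = 6, path = [0, 1]


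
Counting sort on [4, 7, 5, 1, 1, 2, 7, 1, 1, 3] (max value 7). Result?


Count array: [0, 4, 1, 1, 1, 1, 0, 2]
Reconstruct: [1, 1, 1, 1, 2, 3, 4, 5, 7, 7]


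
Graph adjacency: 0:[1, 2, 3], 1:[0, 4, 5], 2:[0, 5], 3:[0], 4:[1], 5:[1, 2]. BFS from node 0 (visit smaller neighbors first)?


BFS queue: start with [0]
Visit order: [0, 1, 2, 3, 4, 5]


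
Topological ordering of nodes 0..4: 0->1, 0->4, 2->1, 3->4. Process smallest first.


Kahn's algorithm, process smallest node first
Order: [0, 2, 1, 3, 4]


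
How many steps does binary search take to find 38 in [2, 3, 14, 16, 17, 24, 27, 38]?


Search for 38:
[0,7] mid=3 arr[3]=16
[4,7] mid=5 arr[5]=24
[6,7] mid=6 arr[6]=27
[7,7] mid=7 arr[7]=38
Total: 4 comparisons


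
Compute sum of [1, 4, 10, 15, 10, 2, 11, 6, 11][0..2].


Prefix sums: [0, 1, 5, 15, 30, 40, 42, 53, 59, 70]
Sum[0..2] = prefix[3] - prefix[0] = 15 - 0 = 15


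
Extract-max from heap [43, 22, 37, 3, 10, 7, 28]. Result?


Max = 43
Replace root with last, heapify down
Resulting heap: [37, 22, 28, 3, 10, 7]


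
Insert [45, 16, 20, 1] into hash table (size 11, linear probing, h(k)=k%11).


Insertions: 45->slot 1; 16->slot 5; 20->slot 9; 1->slot 2
Table: [None, 45, 1, None, None, 16, None, None, None, 20, None]


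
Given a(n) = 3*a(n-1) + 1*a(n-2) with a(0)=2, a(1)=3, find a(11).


Build bottom-up:
...a(9)=46764, a(10)=154451, a(11)=3*154451+1*46764=510117


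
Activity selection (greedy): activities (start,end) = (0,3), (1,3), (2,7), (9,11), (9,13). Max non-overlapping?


Greedy: pick earliest-ending, then skip overlaps.
Selected (2 activities): [(0, 3), (9, 11)]


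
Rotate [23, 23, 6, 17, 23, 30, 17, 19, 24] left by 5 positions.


Left rotate by 5: [30, 17, 19, 24, 23, 23, 6, 17, 23]


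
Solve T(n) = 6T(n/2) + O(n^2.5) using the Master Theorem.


a=6, b=2, c=2.5. log_2(6)=2.585 > c=2.5. Case 1: O(n^log_b(a)) = O(n^2.585)
Complexity: O(n^2.585)


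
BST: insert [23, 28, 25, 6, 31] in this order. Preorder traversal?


Root = 23; build tree by BST insertion.
Preorder traversal: [23, 6, 28, 25, 31]


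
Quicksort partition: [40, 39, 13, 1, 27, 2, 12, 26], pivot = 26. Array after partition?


Elements <= 26 go left of pivot.
Result: [13, 1, 2, 12, 26, 40, 39, 27], pivot at index 4


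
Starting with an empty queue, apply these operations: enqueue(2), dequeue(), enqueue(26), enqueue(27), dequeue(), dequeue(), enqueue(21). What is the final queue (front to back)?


enqueue(2) -> [2]
dequeue() returns 2 -> []
enqueue(26) -> [26]
enqueue(27) -> [26, 27]
dequeue() returns 26 -> [27]
dequeue() returns 27 -> []
enqueue(21) -> [21]
Final queue (front to back): [21]


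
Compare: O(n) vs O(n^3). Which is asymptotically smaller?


linear grows slower than cubic
O(n) is asymptotically smaller; O(n^3) grows faster


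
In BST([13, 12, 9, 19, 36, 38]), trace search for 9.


BST root = 13
Search for 9: compare at each node
Path: [13, 12, 9]


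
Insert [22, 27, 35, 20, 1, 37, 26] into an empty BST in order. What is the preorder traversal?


Root = 22; build tree by BST insertion.
Preorder traversal: [22, 20, 1, 27, 26, 35, 37]


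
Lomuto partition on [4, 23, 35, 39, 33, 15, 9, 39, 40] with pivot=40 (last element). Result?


Elements <= 40 go left of pivot.
Result: [4, 23, 35, 39, 33, 15, 9, 39, 40], pivot at index 8


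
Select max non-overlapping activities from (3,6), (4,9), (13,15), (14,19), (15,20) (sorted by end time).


Greedy: pick earliest-ending, then skip overlaps.
Selected (3 activities): [(3, 6), (13, 15), (15, 20)]


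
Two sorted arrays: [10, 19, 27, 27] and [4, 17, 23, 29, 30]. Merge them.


Compare heads, take smaller each step.
Merged: [4, 10, 17, 19, 23, 27, 27, 29, 30]


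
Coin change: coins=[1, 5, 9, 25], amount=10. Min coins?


dp[0]=0; dp[i]=1+min(dp[i-c] for c in coins)
...dp[5]=1, dp[6]=2, dp[7]=3, dp[8]=4, dp[9]=1, dp[10]=2
Minimum coins for 10 = 2


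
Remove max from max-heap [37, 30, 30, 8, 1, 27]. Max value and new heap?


Max = 37
Replace root with last, heapify down
Resulting heap: [30, 27, 30, 8, 1]


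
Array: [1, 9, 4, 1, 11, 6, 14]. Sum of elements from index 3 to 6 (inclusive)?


Prefix sums: [0, 1, 10, 14, 15, 26, 32, 46]
Sum[3..6] = prefix[7] - prefix[3] = 46 - 14 = 32


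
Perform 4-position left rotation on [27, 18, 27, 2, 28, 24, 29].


Left rotate by 4: [28, 24, 29, 27, 18, 27, 2]


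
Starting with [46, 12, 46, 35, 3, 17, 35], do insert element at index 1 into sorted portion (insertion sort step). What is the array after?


After one pass: [12, 46, 46, 35, 3, 17, 35]


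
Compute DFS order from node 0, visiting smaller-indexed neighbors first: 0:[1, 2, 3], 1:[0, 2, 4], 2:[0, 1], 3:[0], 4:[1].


DFS stack-based: start with [0]
Visit order: [0, 1, 2, 4, 3]


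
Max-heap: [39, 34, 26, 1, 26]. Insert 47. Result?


Append 47: [39, 34, 26, 1, 26, 47]
Bubble up: swap idx 5(47) with idx 2(26); swap idx 2(47) with idx 0(39)
Result: [47, 34, 39, 1, 26, 26]


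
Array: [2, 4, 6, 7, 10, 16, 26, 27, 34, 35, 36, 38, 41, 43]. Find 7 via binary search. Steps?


Search for 7:
[0,13] mid=6 arr[6]=26
[0,5] mid=2 arr[2]=6
[3,5] mid=4 arr[4]=10
[3,3] mid=3 arr[3]=7
Total: 4 comparisons


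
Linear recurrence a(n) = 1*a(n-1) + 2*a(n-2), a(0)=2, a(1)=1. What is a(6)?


Build bottom-up:
...a(4)=17, a(5)=31, a(6)=1*31+2*17=65


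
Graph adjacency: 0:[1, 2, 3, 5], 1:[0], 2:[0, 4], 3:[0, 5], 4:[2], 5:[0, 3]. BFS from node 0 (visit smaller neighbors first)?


BFS queue: start with [0]
Visit order: [0, 1, 2, 3, 5, 4]


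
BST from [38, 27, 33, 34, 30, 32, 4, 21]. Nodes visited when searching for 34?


BST root = 38
Search for 34: compare at each node
Path: [38, 27, 33, 34]


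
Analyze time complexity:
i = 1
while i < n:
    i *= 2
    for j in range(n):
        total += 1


Per nesting level: O(log n) * O(n) = O(n log n)
Complexity: O(n log n)


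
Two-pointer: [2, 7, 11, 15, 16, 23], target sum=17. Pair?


Two pointers: lo=0, hi=5
Found pair: (2, 15) summing to 17


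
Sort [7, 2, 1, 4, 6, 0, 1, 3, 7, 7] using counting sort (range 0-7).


Count array: [1, 2, 1, 1, 1, 0, 1, 3]
Reconstruct: [0, 1, 1, 2, 3, 4, 6, 7, 7, 7]


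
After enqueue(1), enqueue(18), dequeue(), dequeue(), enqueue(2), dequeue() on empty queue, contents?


enqueue(1) -> [1]
enqueue(18) -> [1, 18]
dequeue() returns 1 -> [18]
dequeue() returns 18 -> []
enqueue(2) -> [2]
dequeue() returns 2 -> []
Final queue (front to back): []


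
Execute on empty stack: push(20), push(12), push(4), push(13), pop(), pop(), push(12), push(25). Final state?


push(20) -> [20]
push(12) -> [20, 12]
push(4) -> [20, 12, 4]
push(13) -> [20, 12, 4, 13]
pop() returns 13 -> [20, 12, 4]
pop() returns 4 -> [20, 12]
push(12) -> [20, 12, 12]
push(25) -> [20, 12, 12, 25]
Final stack (bottom to top): [20, 12, 12, 25]


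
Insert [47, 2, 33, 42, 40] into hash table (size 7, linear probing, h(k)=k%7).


Insertions: 47->slot 5; 2->slot 2; 33->slot 6; 42->slot 0; 40->slot 1
Table: [42, 40, 2, None, None, 47, 33]


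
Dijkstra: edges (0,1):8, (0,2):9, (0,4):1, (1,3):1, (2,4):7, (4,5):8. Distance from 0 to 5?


Dijkstra from 0:
Distances: {0: 0, 1: 8, 2: 8, 3: 9, 4: 1, 5: 9}
Shortest distance to 5 = 9, path = [0, 4, 5]


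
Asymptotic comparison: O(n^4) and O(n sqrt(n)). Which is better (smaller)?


n^1.5 grows slower than quartic
O(n sqrt(n)) is asymptotically smaller; O(n^4) grows faster


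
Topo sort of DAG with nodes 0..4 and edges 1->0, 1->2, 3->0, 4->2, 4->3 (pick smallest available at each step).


Kahn's algorithm, process smallest node first
Order: [1, 4, 2, 3, 0]


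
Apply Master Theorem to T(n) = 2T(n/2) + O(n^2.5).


a=2, b=2, c=2.5. log_2(2)=1 < c=2.5. Case 3: O(n^c) = O(n^2.500)
Complexity: O(n^2.500)


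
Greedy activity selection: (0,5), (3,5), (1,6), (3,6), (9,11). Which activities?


Greedy: pick earliest-ending, then skip overlaps.
Selected (2 activities): [(0, 5), (9, 11)]


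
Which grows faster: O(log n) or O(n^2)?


logarithmic grows slower than quadratic
O(log n) is asymptotically smaller; O(n^2) grows faster


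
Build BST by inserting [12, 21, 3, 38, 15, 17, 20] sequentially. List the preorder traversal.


Root = 12; build tree by BST insertion.
Preorder traversal: [12, 3, 21, 15, 17, 20, 38]


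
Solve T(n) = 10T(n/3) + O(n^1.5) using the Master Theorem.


a=10, b=3, c=1.5. log_3(10)=2.096 > c=1.5. Case 1: O(n^log_b(a)) = O(n^2.096)
Complexity: O(n^2.096)


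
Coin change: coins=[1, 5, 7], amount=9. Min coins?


dp[0]=0; dp[i]=1+min(dp[i-c] for c in coins)
...dp[4]=4, dp[5]=1, dp[6]=2, dp[7]=1, dp[8]=2, dp[9]=3
Minimum coins for 9 = 3


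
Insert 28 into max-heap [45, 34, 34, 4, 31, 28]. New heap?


Append 28: [45, 34, 34, 4, 31, 28, 28]
Bubble up: no swaps needed
Result: [45, 34, 34, 4, 31, 28, 28]


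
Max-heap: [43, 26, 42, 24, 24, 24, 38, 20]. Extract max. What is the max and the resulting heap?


Max = 43
Replace root with last, heapify down
Resulting heap: [42, 26, 38, 24, 24, 24, 20]


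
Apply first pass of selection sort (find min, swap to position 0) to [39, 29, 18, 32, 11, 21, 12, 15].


After one pass: [11, 29, 18, 32, 39, 21, 12, 15]


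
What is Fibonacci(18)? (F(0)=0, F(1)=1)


F(n)=F(n-1)+F(n-2)
...F(16)=987, F(17)=1597, F(18)=2584


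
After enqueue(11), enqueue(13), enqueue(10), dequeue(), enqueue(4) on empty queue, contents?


enqueue(11) -> [11]
enqueue(13) -> [11, 13]
enqueue(10) -> [11, 13, 10]
dequeue() returns 11 -> [13, 10]
enqueue(4) -> [13, 10, 4]
Final queue (front to back): [13, 10, 4]


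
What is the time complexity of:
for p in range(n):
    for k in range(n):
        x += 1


Per nesting level: O(n) * O(n) = O(n^2)
Complexity: O(n^2)


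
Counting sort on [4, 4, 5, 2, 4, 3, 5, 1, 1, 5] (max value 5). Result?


Count array: [0, 2, 1, 1, 3, 3]
Reconstruct: [1, 1, 2, 3, 4, 4, 4, 5, 5, 5]


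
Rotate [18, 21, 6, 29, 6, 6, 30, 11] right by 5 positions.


Right rotate by 5: [29, 6, 6, 30, 11, 18, 21, 6]


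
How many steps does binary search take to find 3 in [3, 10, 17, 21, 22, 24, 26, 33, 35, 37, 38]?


Search for 3:
[0,10] mid=5 arr[5]=24
[0,4] mid=2 arr[2]=17
[0,1] mid=0 arr[0]=3
Total: 3 comparisons


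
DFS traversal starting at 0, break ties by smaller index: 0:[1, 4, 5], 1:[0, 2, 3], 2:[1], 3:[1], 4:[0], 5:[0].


DFS stack-based: start with [0]
Visit order: [0, 1, 2, 3, 4, 5]


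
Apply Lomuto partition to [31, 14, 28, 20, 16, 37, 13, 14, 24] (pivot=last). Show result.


Elements <= 24 go left of pivot.
Result: [14, 20, 16, 13, 14, 24, 31, 28, 37], pivot at index 5


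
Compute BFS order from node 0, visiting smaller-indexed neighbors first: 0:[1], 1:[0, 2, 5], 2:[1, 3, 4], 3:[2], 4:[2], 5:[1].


BFS queue: start with [0]
Visit order: [0, 1, 2, 5, 3, 4]


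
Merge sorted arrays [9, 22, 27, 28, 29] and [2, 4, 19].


Compare heads, take smaller each step.
Merged: [2, 4, 9, 19, 22, 27, 28, 29]


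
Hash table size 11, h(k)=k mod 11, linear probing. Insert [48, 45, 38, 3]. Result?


Insertions: 48->slot 4; 45->slot 1; 38->slot 5; 3->slot 3
Table: [None, 45, None, 3, 48, 38, None, None, None, None, None]


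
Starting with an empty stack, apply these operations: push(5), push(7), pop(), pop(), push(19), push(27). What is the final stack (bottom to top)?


push(5) -> [5]
push(7) -> [5, 7]
pop() returns 7 -> [5]
pop() returns 5 -> []
push(19) -> [19]
push(27) -> [19, 27]
Final stack (bottom to top): [19, 27]


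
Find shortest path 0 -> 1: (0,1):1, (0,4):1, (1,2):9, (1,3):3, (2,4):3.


Dijkstra from 0:
Distances: {0: 0, 1: 1, 2: 4, 3: 4, 4: 1}
Shortest distance to 1 = 1, path = [0, 1]


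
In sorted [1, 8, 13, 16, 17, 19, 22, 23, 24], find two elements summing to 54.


Two pointers: lo=0, hi=8
No pair sums to 54


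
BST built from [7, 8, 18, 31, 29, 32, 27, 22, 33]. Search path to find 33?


BST root = 7
Search for 33: compare at each node
Path: [7, 8, 18, 31, 32, 33]


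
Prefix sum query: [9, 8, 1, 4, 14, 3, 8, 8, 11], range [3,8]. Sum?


Prefix sums: [0, 9, 17, 18, 22, 36, 39, 47, 55, 66]
Sum[3..8] = prefix[9] - prefix[3] = 66 - 18 = 48


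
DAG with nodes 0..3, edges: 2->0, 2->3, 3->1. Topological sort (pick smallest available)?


Kahn's algorithm, process smallest node first
Order: [2, 0, 3, 1]


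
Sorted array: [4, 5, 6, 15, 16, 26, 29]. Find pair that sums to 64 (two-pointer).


Two pointers: lo=0, hi=6
No pair sums to 64


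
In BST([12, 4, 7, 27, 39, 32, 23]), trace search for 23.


BST root = 12
Search for 23: compare at each node
Path: [12, 27, 23]


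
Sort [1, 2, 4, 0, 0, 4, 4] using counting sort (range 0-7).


Count array: [2, 1, 1, 0, 3, 0, 0, 0]
Reconstruct: [0, 0, 1, 2, 4, 4, 4]


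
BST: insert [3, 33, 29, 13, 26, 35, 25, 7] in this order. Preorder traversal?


Root = 3; build tree by BST insertion.
Preorder traversal: [3, 33, 29, 13, 7, 26, 25, 35]


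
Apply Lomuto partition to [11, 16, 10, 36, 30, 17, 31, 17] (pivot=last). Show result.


Elements <= 17 go left of pivot.
Result: [11, 16, 10, 17, 17, 36, 31, 30], pivot at index 4


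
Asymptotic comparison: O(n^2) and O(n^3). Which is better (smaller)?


quadratic grows slower than cubic
O(n^2) is asymptotically smaller; O(n^3) grows faster


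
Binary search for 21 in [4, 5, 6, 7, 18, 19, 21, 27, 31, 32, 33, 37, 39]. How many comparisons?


Search for 21:
[0,12] mid=6 arr[6]=21
Total: 1 comparisons


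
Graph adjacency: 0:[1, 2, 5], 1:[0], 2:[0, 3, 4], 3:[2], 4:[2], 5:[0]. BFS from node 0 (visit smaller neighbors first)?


BFS queue: start with [0]
Visit order: [0, 1, 2, 5, 3, 4]


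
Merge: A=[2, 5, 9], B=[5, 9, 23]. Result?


Compare heads, take smaller each step.
Merged: [2, 5, 5, 9, 9, 23]


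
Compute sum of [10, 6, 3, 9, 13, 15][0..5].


Prefix sums: [0, 10, 16, 19, 28, 41, 56]
Sum[0..5] = prefix[6] - prefix[0] = 56 - 0 = 56


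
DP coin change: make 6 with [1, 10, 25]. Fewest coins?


dp[0]=0; dp[i]=1+min(dp[i-c] for c in coins)
...dp[1]=1, dp[2]=2, dp[3]=3, dp[4]=4, dp[5]=5, dp[6]=6
Minimum coins for 6 = 6


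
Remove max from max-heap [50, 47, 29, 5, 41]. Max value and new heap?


Max = 50
Replace root with last, heapify down
Resulting heap: [47, 41, 29, 5]


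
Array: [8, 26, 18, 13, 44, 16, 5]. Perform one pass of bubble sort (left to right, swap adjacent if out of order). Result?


After one pass: [8, 18, 13, 26, 16, 5, 44]


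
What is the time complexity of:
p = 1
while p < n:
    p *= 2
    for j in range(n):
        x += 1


Per nesting level: O(log n) * O(n) = O(n log n)
Complexity: O(n log n)


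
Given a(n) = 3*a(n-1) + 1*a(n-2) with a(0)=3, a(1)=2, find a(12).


Build bottom-up:
...a(10)=124584, a(11)=411473, a(12)=3*411473+1*124584=1359003


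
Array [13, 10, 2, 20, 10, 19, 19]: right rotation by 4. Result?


Right rotate by 4: [20, 10, 19, 19, 13, 10, 2]


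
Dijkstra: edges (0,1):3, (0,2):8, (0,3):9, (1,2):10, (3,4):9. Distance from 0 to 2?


Dijkstra from 0:
Distances: {0: 0, 1: 3, 2: 8, 3: 9, 4: 18}
Shortest distance to 2 = 8, path = [0, 2]


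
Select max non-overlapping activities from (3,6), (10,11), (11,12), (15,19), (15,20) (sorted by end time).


Greedy: pick earliest-ending, then skip overlaps.
Selected (4 activities): [(3, 6), (10, 11), (11, 12), (15, 19)]


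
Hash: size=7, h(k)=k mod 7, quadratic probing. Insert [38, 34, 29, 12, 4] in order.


Insertions: 38->slot 3; 34->slot 6; 29->slot 1; 12->slot 5; 4->slot 4
Table: [None, 29, None, 38, 4, 12, 34]


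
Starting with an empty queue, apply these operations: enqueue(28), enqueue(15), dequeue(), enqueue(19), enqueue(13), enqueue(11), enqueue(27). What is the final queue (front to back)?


enqueue(28) -> [28]
enqueue(15) -> [28, 15]
dequeue() returns 28 -> [15]
enqueue(19) -> [15, 19]
enqueue(13) -> [15, 19, 13]
enqueue(11) -> [15, 19, 13, 11]
enqueue(27) -> [15, 19, 13, 11, 27]
Final queue (front to back): [15, 19, 13, 11, 27]


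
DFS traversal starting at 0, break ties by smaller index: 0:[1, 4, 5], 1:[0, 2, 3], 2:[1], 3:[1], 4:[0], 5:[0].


DFS stack-based: start with [0]
Visit order: [0, 1, 2, 3, 4, 5]


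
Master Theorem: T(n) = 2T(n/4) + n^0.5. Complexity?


a=2, b=4, c=0.5. log_4(2)=0.5 = c=0.5. Case 2: O(n^c log n) = O(sqrt(n) log n)
Complexity: O(sqrt(n) log n)


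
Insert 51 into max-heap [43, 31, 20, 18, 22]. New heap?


Append 51: [43, 31, 20, 18, 22, 51]
Bubble up: swap idx 5(51) with idx 2(20); swap idx 2(51) with idx 0(43)
Result: [51, 31, 43, 18, 22, 20]


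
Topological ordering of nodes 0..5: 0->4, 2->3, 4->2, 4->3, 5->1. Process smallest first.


Kahn's algorithm, process smallest node first
Order: [0, 4, 2, 3, 5, 1]


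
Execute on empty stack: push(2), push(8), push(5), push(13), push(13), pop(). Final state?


push(2) -> [2]
push(8) -> [2, 8]
push(5) -> [2, 8, 5]
push(13) -> [2, 8, 5, 13]
push(13) -> [2, 8, 5, 13, 13]
pop() returns 13 -> [2, 8, 5, 13]
Final stack (bottom to top): [2, 8, 5, 13]


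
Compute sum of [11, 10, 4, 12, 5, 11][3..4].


Prefix sums: [0, 11, 21, 25, 37, 42, 53]
Sum[3..4] = prefix[5] - prefix[3] = 42 - 25 = 17


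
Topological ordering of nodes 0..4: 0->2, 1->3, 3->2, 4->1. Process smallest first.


Kahn's algorithm, process smallest node first
Order: [0, 4, 1, 3, 2]


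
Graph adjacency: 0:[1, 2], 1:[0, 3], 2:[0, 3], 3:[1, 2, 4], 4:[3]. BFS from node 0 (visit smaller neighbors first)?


BFS queue: start with [0]
Visit order: [0, 1, 2, 3, 4]


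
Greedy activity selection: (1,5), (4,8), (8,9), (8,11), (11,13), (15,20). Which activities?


Greedy: pick earliest-ending, then skip overlaps.
Selected (4 activities): [(1, 5), (8, 9), (11, 13), (15, 20)]


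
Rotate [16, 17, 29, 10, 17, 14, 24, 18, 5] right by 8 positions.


Right rotate by 8: [17, 29, 10, 17, 14, 24, 18, 5, 16]


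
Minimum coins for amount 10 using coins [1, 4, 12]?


dp[0]=0; dp[i]=1+min(dp[i-c] for c in coins)
...dp[5]=2, dp[6]=3, dp[7]=4, dp[8]=2, dp[9]=3, dp[10]=4
Minimum coins for 10 = 4


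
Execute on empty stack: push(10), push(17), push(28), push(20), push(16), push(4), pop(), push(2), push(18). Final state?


push(10) -> [10]
push(17) -> [10, 17]
push(28) -> [10, 17, 28]
push(20) -> [10, 17, 28, 20]
push(16) -> [10, 17, 28, 20, 16]
push(4) -> [10, 17, 28, 20, 16, 4]
pop() returns 4 -> [10, 17, 28, 20, 16]
push(2) -> [10, 17, 28, 20, 16, 2]
push(18) -> [10, 17, 28, 20, 16, 2, 18]
Final stack (bottom to top): [10, 17, 28, 20, 16, 2, 18]


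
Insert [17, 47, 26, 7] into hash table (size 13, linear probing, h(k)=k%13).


Insertions: 17->slot 4; 47->slot 8; 26->slot 0; 7->slot 7
Table: [26, None, None, None, 17, None, None, 7, 47, None, None, None, None]


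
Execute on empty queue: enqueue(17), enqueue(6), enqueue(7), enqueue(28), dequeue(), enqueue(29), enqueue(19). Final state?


enqueue(17) -> [17]
enqueue(6) -> [17, 6]
enqueue(7) -> [17, 6, 7]
enqueue(28) -> [17, 6, 7, 28]
dequeue() returns 17 -> [6, 7, 28]
enqueue(29) -> [6, 7, 28, 29]
enqueue(19) -> [6, 7, 28, 29, 19]
Final queue (front to back): [6, 7, 28, 29, 19]


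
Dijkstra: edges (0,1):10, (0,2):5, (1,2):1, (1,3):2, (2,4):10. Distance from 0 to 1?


Dijkstra from 0:
Distances: {0: 0, 1: 6, 2: 5, 3: 8, 4: 15}
Shortest distance to 1 = 6, path = [0, 2, 1]


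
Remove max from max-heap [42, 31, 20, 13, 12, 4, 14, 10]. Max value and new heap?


Max = 42
Replace root with last, heapify down
Resulting heap: [31, 13, 20, 10, 12, 4, 14]


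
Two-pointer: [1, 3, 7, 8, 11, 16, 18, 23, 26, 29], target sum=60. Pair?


Two pointers: lo=0, hi=9
No pair sums to 60


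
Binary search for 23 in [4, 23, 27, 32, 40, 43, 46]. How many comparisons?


Search for 23:
[0,6] mid=3 arr[3]=32
[0,2] mid=1 arr[1]=23
Total: 2 comparisons


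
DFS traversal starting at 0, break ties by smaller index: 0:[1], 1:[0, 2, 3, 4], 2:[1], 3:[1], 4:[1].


DFS stack-based: start with [0]
Visit order: [0, 1, 2, 3, 4]


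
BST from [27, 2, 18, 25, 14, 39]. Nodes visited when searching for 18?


BST root = 27
Search for 18: compare at each node
Path: [27, 2, 18]


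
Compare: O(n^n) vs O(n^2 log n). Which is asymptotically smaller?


n^2 log n grows slower than n^n
O(n^2 log n) is asymptotically smaller; O(n^n) grows faster


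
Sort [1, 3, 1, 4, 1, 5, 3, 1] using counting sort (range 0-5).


Count array: [0, 4, 0, 2, 1, 1]
Reconstruct: [1, 1, 1, 1, 3, 3, 4, 5]


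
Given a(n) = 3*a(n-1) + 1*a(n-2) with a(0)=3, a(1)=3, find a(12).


Build bottom-up:
...a(10)=167421, a(11)=552954, a(12)=3*552954+1*167421=1826283


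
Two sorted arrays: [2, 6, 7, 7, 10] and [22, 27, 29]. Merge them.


Compare heads, take smaller each step.
Merged: [2, 6, 7, 7, 10, 22, 27, 29]


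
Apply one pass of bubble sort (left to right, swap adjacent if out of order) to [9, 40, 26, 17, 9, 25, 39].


After one pass: [9, 26, 17, 9, 25, 39, 40]


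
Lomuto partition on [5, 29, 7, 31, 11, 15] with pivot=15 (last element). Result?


Elements <= 15 go left of pivot.
Result: [5, 7, 11, 15, 29, 31], pivot at index 3


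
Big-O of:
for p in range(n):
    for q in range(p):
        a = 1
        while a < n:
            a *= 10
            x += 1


Per nesting level: O(n) * O(n) [triangular over p] * O(log n) = O(n^2 log n)
Complexity: O(n^2 log n)


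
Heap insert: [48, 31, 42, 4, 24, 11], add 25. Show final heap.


Append 25: [48, 31, 42, 4, 24, 11, 25]
Bubble up: no swaps needed
Result: [48, 31, 42, 4, 24, 11, 25]


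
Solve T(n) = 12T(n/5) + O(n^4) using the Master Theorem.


a=12, b=5, c=4. log_5(12)=1.544 < c=4. Case 3: O(n^c) = O(n^4)
Complexity: O(n^4)


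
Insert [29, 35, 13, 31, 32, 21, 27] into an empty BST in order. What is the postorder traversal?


Root = 29; build tree by BST insertion.
Postorder traversal: [27, 21, 13, 32, 31, 35, 29]


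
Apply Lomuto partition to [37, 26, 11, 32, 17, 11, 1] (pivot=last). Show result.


Elements <= 1 go left of pivot.
Result: [1, 26, 11, 32, 17, 11, 37], pivot at index 0


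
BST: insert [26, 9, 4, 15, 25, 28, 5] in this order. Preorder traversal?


Root = 26; build tree by BST insertion.
Preorder traversal: [26, 9, 4, 5, 15, 25, 28]


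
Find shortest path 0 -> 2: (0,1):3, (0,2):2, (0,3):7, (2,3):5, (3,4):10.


Dijkstra from 0:
Distances: {0: 0, 1: 3, 2: 2, 3: 7, 4: 17}
Shortest distance to 2 = 2, path = [0, 2]


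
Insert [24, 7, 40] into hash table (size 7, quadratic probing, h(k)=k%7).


Insertions: 24->slot 3; 7->slot 0; 40->slot 5
Table: [7, None, None, 24, None, 40, None]


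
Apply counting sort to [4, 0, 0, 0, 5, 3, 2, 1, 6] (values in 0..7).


Count array: [3, 1, 1, 1, 1, 1, 1, 0]
Reconstruct: [0, 0, 0, 1, 2, 3, 4, 5, 6]


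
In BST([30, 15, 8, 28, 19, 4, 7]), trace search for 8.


BST root = 30
Search for 8: compare at each node
Path: [30, 15, 8]


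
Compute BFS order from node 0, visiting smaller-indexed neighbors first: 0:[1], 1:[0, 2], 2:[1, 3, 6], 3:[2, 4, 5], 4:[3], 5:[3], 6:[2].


BFS queue: start with [0]
Visit order: [0, 1, 2, 3, 6, 4, 5]


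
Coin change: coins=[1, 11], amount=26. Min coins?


dp[0]=0; dp[i]=1+min(dp[i-c] for c in coins)
...dp[21]=11, dp[22]=2, dp[23]=3, dp[24]=4, dp[25]=5, dp[26]=6
Minimum coins for 26 = 6


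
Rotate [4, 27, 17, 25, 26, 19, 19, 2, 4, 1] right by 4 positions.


Right rotate by 4: [19, 2, 4, 1, 4, 27, 17, 25, 26, 19]


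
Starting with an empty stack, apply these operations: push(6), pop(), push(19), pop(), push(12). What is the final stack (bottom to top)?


push(6) -> [6]
pop() returns 6 -> []
push(19) -> [19]
pop() returns 19 -> []
push(12) -> [12]
Final stack (bottom to top): [12]


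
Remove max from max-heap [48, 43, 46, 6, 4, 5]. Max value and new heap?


Max = 48
Replace root with last, heapify down
Resulting heap: [46, 43, 5, 6, 4]


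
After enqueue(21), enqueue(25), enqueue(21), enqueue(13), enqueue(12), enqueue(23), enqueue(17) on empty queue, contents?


enqueue(21) -> [21]
enqueue(25) -> [21, 25]
enqueue(21) -> [21, 25, 21]
enqueue(13) -> [21, 25, 21, 13]
enqueue(12) -> [21, 25, 21, 13, 12]
enqueue(23) -> [21, 25, 21, 13, 12, 23]
enqueue(17) -> [21, 25, 21, 13, 12, 23, 17]
Final queue (front to back): [21, 25, 21, 13, 12, 23, 17]


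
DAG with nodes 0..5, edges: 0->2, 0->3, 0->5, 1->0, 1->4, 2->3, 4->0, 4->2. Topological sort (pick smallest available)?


Kahn's algorithm, process smallest node first
Order: [1, 4, 0, 2, 3, 5]


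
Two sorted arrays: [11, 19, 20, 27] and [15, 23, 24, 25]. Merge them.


Compare heads, take smaller each step.
Merged: [11, 15, 19, 20, 23, 24, 25, 27]


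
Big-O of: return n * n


Analysis: constant-time operation, no loop
Complexity: O(1)


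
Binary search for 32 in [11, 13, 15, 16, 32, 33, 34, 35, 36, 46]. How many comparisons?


Search for 32:
[0,9] mid=4 arr[4]=32
Total: 1 comparisons


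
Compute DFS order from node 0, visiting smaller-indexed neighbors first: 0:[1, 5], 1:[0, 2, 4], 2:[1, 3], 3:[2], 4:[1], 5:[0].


DFS stack-based: start with [0]
Visit order: [0, 1, 2, 3, 4, 5]


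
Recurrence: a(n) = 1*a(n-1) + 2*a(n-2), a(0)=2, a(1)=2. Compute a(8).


Build bottom-up:
...a(6)=86, a(7)=170, a(8)=1*170+2*86=342


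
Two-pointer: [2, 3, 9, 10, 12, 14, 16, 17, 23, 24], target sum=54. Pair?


Two pointers: lo=0, hi=9
No pair sums to 54


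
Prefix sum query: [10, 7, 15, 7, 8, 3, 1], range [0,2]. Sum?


Prefix sums: [0, 10, 17, 32, 39, 47, 50, 51]
Sum[0..2] = prefix[3] - prefix[0] = 32 - 0 = 32


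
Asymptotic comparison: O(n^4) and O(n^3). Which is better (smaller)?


cubic grows slower than quartic
O(n^3) is asymptotically smaller; O(n^4) grows faster


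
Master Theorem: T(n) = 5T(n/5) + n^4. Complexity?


a=5, b=5, c=4. log_5(5)=1 < c=4. Case 3: O(n^c) = O(n^4)
Complexity: O(n^4)


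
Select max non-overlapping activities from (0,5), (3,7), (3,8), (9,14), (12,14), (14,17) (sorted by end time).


Greedy: pick earliest-ending, then skip overlaps.
Selected (3 activities): [(0, 5), (9, 14), (14, 17)]


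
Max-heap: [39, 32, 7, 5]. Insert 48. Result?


Append 48: [39, 32, 7, 5, 48]
Bubble up: swap idx 4(48) with idx 1(32); swap idx 1(48) with idx 0(39)
Result: [48, 39, 7, 5, 32]


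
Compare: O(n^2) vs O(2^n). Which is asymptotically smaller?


quadratic grows slower than exponential
O(n^2) is asymptotically smaller; O(2^n) grows faster


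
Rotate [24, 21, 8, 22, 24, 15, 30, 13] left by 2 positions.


Left rotate by 2: [8, 22, 24, 15, 30, 13, 24, 21]
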